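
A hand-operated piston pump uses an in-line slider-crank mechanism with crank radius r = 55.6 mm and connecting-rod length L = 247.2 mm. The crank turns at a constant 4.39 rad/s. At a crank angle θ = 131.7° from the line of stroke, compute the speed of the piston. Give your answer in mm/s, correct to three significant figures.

ω = 4.39 rad/s
For an in-line slider-crank, x = r cosθ + √(L² − r² sin²θ), so v = −rω sinθ·[1 + r cosθ/√(L² − r² sin²θ)].
With r = 0.0556 m, L = 0.2472 m, θ = 131.7°: √(L² − r² sin²θ) = 0.24369 m.
v = −0.0556·4.39·0.74664·[1 + 0.0556·-0.66523/0.24369] = -0.15458 m/s.
|v| = 0.15458 m/s = 154.58 mm/s.

155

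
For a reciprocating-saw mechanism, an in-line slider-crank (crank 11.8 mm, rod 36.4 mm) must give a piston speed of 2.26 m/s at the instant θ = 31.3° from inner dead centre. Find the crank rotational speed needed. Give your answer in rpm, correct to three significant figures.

For an in-line slider-crank, |v_piston| = rω|sinθ|·[1 + r cosθ/√(L² − r² sin²θ)].
With r = 0.0118 m, L = 0.0364 m, θ = 31.3°: the bracketed kinematic factor |dx/dθ| = 0.007853 m.
ω = v/|dx/dθ| = 2.26/0.007853 = 287.79 rad/s.
N = 60ω/(2π) = 2748.2 rpm.

2750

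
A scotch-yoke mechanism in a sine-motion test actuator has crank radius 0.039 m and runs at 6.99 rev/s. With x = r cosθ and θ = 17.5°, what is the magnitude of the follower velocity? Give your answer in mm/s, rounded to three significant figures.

515

ω = 43.92 rad/s (from 6.99 rev/s).
x = r cosθ ⇒ ẋ = −rω sinθ.
|v| = rω|sinθ| = 0.039·43.92·|sin 17.5°| = 0.51507 m/s = 515.07 mm/s.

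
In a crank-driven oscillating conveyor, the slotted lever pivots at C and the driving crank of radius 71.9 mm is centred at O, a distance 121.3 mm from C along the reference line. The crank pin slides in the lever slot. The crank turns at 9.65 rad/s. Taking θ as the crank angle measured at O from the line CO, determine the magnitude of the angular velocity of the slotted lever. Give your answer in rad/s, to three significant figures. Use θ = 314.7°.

ω = 9.65 rad/s
Crank pin A relative to C: A = (d + r cosθ, r sinθ); lever angle φ = atan2(r sinθ, d + r cosθ).
Differentiating tanφ: φ̇ = rω(d cosθ + r)/(d² + r² + 2dr cosθ).
d² + r² + 2dr cosθ = |CA|² = 0.0321526 m²;  d cosθ + r = +0.15722 m.
|ω_lever| = |0.0719·9.65·+0.15722| / 0.0321526 = 3.3928 rad/s.

3.39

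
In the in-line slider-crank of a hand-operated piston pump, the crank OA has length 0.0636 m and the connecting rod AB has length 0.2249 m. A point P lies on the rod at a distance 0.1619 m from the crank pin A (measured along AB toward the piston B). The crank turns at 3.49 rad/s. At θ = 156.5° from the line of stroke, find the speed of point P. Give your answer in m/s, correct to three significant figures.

0.0917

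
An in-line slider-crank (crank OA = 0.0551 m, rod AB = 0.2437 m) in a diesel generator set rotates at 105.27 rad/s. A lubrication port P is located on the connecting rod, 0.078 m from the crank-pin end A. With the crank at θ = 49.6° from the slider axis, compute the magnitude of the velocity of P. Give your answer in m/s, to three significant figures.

ω = 105.3 rad/s.  Crank-pin speed |V_A| = rω = 5.8004 m/s, perpendicular to OA.
Rod angle: sinφ = −(r/L) sinθ ⇒ φ = -9.915°; ω_rod = −rω cosθ/√(L²−r²sin²θ) = -15.66 rad/s.
V_P = V_A + ω_rod × AP, with AP = 0.078 m along the rod.
Components: V_Px = −rω sinθ − a·ω_rod·sinφ = -4.6275 m/s;  V_Py = rω cosθ + a·ω_rod·cosφ = +2.5561 m/s.
|V_P| = √(V_Px² + V_Py²) = 5.2866 m/s.

5.29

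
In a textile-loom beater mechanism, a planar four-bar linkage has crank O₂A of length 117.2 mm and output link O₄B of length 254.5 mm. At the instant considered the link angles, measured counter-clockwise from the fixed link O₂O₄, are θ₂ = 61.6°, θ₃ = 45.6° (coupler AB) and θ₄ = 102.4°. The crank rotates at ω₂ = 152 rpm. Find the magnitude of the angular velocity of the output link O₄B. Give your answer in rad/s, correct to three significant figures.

ω₂ = 15.92 rad/s (from 152 rpm).
Differentiating the loop-closure r₂e^{iθ₂}+r₃e^{iθ₃}=r₁+r₄e^{iθ₄} gives r₂ω₂e^{iθ₂}+r₃ω₃e^{iθ₃}=r₄ω₄e^{iθ₄}.
Eliminating the other unknown: ω₄ = r₂ω₂ sin(θ₂−θ₃) / [r₄ sin(θ₄−θ₃)].
Numerator sine = +0.27564; denominator sine = +0.83676.
Result = 0.1172·15.92·(+0.27564) / (0.2545·(+0.83676)) = +2.4146 rad/s; magnitude 2.4146 rad/s.

2.41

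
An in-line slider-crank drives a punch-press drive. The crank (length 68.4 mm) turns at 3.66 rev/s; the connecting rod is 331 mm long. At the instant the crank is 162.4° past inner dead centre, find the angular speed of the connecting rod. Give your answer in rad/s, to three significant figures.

ω = 23 rad/s (converted from 3.66 rev/s).
The rod makes angle φ with the slider axis where L sinφ = r sinθ; differentiating, L cosφ·φ̇ = r ω cosθ.
L cosφ = √(L² − r² sin²θ) = 0.33035 m.
|ω_rod| = r ω |cosθ| / √(L² − r² sin²θ) = 0.0684·23·0.95319/0.33035 = 4.5386 rad/s.

4.54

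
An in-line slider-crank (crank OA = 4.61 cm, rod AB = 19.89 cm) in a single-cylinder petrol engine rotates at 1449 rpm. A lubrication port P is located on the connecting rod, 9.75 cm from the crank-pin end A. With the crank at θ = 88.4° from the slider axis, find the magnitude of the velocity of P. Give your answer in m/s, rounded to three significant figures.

7.02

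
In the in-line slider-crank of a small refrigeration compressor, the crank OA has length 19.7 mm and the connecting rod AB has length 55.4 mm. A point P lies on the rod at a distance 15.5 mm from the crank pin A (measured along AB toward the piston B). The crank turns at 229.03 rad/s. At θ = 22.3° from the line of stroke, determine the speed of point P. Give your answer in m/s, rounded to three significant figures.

3.54

ω = 229 rad/s.  Crank-pin speed |V_A| = rω = 4.5119 m/s, perpendicular to OA.
Rod angle: sinφ = −(r/L) sinθ ⇒ φ = -7.755°; ω_rod = −rω cosθ/√(L²−r²sin²θ) = -76.046 rad/s.
V_P = V_A + ω_rod × AP, with AP = 0.0155 m along the rod.
Components: V_Px = −rω sinθ − a·ω_rod·sinφ = -1.8711 m/s;  V_Py = rω cosθ + a·ω_rod·cosφ = +3.0065 m/s.
|V_P| = √(V_Px² + V_Py²) = 3.5412 m/s.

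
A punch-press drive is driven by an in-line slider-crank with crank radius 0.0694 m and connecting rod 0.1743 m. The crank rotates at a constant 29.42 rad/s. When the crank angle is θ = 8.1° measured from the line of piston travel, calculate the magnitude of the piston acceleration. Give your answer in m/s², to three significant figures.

ω = 29.42 rad/s
x(θ) = r cosθ + √(L² − r² sin²θ); with ω constant, a = ω²·d²x/dθ².
d²x/dθ² = −r cosθ − r²(cos2θ)/√u − r⁴ sin²2θ/(4u^{3/2}),  u = L² − r² sin²θ = 0.0302849 m².
Substituting r = 0.0694 m, L = 0.1743 m, θ = 8.1°: d²x/dθ² = -0.095371 m.
a = ω²·d²x/dθ² = (29.42)²·(-0.095371) = -82.547 m/s²;  |a| = 82.547 m/s².

82.5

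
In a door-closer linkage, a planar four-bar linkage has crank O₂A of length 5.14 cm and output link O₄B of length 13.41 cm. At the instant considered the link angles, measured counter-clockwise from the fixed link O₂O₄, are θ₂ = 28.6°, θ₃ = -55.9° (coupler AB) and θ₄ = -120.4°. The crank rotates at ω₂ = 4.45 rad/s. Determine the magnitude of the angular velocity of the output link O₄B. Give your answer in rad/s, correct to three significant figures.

1.88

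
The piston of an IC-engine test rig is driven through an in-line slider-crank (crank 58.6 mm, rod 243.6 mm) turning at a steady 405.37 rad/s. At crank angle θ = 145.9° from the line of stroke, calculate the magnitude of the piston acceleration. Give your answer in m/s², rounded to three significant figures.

7080

ω = 405.4 rad/s
x(θ) = r cosθ + √(L² − r² sin²θ); with ω constant, a = ω²·d²x/dθ².
d²x/dθ² = −r cosθ − r²(cos2θ)/√u − r⁴ sin²2θ/(4u^{3/2}),  u = L² − r² sin²θ = 0.0582616 m².
Substituting r = 0.0586 m, L = 0.2436 m, θ = 145.9°: d²x/dθ² = +0.04306 m.
a = ω²·d²x/dθ² = (405.4)²·(+0.04306) = +7075.9 m/s²;  |a| = 7075.9 m/s².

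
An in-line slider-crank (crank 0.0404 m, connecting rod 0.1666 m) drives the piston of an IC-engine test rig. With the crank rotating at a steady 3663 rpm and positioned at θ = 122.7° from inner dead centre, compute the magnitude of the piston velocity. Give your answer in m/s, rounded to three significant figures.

ω = 2π·3663/60 = 383.6 rad/s
For an in-line slider-crank, x = r cosθ + √(L² − r² sin²θ), so v = −rω sinθ·[1 + r cosθ/√(L² − r² sin²θ)].
With r = 0.0404 m, L = 0.1666 m, θ = 122.7°: √(L² − r² sin²θ) = 0.16309 m.
v = −0.0404·383.6·0.84151·[1 + 0.0404·-0.54024/0.16309] = -11.296 m/s.
|v| = 11.296 m/s.

11.3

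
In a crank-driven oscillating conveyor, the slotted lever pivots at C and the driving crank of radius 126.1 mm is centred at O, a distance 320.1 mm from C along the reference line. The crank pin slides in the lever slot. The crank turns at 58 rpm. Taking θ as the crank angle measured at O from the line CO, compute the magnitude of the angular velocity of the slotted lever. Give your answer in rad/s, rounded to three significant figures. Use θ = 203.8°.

2.87

ω = 6.074 rad/s (from 58 rpm).
Crank pin A relative to C: A = (d + r cosθ, r sinθ); lever angle φ = atan2(r sinθ, d + r cosθ).
Differentiating tanφ: φ̇ = rω(d cosθ + r)/(d² + r² + 2dr cosθ).
d² + r² + 2dr cosθ = |CA|² = 0.0445012 m²;  d cosθ + r = -0.16678 m.
|ω_lever| = |0.1261·6.074·-0.16678| / 0.0445012 = 2.8704 rad/s.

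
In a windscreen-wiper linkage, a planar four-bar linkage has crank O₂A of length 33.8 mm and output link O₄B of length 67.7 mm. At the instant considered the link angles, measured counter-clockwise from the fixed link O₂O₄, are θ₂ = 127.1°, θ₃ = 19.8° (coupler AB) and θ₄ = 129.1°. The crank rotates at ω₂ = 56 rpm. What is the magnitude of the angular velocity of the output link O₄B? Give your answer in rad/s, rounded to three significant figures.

ω₂ = 5.864 rad/s (from 56 rpm).
Differentiating the loop-closure r₂e^{iθ₂}+r₃e^{iθ₃}=r₁+r₄e^{iθ₄} gives r₂ω₂e^{iθ₂}+r₃ω₃e^{iθ₃}=r₄ω₄e^{iθ₄}.
Eliminating the other unknown: ω₄ = r₂ω₂ sin(θ₂−θ₃) / [r₄ sin(θ₄−θ₃)].
Numerator sine = +0.95476; denominator sine = +0.94380.
Result = 0.0338·5.864·(+0.95476) / (0.0677·(+0.94380)) = +2.9618 rad/s; magnitude 2.9618 rad/s.

2.96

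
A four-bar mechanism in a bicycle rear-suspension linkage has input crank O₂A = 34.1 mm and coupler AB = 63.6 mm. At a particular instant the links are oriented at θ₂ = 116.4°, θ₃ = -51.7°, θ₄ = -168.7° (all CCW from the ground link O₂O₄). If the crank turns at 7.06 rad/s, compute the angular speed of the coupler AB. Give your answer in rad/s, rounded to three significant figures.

4.10

ω₂ = 7.06 rad/s
Differentiating the loop-closure r₂e^{iθ₂}+r₃e^{iθ₃}=r₁+r₄e^{iθ₄} gives r₂ω₂e^{iθ₂}+r₃ω₃e^{iθ₃}=r₄ω₄e^{iθ₄}.
Eliminating the other unknown: ω₃ = r₂ω₂ sin(θ₄−θ₂) / [r₃ sin(θ₃−θ₄)].
Numerator sine = +0.96547; denominator sine = +0.89101.
Result = 0.0341·7.06·(+0.96547) / (0.0636·(+0.89101)) = +4.1017 rad/s; magnitude 4.1017 rad/s.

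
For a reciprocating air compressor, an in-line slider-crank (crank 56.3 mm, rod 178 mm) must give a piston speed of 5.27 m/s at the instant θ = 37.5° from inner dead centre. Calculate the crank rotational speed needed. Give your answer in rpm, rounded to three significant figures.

For an in-line slider-crank, |v_piston| = rω|sinθ|·[1 + r cosθ/√(L² − r² sin²θ)].
With r = 0.0563 m, L = 0.178 m, θ = 37.5°: the bracketed kinematic factor |dx/dθ| = 0.043038 m.
ω = v/|dx/dθ| = 5.27/0.043038 = 122.45 rad/s.
N = 60ω/(2π) = 1169.3 rpm.

1170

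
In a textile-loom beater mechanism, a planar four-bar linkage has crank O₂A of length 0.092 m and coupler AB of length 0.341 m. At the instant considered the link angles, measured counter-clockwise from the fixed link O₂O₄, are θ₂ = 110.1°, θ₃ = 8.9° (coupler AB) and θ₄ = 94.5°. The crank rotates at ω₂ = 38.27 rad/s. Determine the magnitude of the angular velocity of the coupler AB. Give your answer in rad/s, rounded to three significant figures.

2.78

ω₂ = 38.27 rad/s
Differentiating the loop-closure r₂e^{iθ₂}+r₃e^{iθ₃}=r₁+r₄e^{iθ₄} gives r₂ω₂e^{iθ₂}+r₃ω₃e^{iθ₃}=r₄ω₄e^{iθ₄}.
Eliminating the other unknown: ω₃ = r₂ω₂ sin(θ₄−θ₂) / [r₃ sin(θ₃−θ₄)].
Numerator sine = -0.26892; denominator sine = -0.99705.
Result = 0.092·38.27·(-0.26892) / (0.341·(-0.99705)) = +2.7848 rad/s; magnitude 2.7848 rad/s.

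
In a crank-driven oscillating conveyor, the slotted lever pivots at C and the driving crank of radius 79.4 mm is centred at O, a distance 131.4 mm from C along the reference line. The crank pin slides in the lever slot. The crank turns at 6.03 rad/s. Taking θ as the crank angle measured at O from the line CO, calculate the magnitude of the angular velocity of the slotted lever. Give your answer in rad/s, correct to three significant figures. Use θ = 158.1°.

ω = 6.03 rad/s
Crank pin A relative to C: A = (d + r cosθ, r sinθ); lever angle φ = atan2(r sinθ, d + r cosθ).
Differentiating tanφ: φ̇ = rω(d cosθ + r)/(d² + r² + 2dr cosθ).
d² + r² + 2dr cosθ = |CA|² = 0.00420979 m²;  d cosθ + r = -0.042518 m.
|ω_lever| = |0.0794·6.03·-0.042518| / 0.00420979 = 4.8356 rad/s.

4.84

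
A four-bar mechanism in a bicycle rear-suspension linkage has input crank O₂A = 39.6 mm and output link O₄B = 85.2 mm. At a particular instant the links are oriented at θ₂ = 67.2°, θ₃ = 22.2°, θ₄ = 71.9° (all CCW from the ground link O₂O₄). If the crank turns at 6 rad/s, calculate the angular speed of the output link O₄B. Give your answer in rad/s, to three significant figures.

2.59

ω₂ = 6 rad/s
Differentiating the loop-closure r₂e^{iθ₂}+r₃e^{iθ₃}=r₁+r₄e^{iθ₄} gives r₂ω₂e^{iθ₂}+r₃ω₃e^{iθ₃}=r₄ω₄e^{iθ₄}.
Eliminating the other unknown: ω₄ = r₂ω₂ sin(θ₂−θ₃) / [r₄ sin(θ₄−θ₃)].
Numerator sine = +0.70711; denominator sine = +0.76267.
Result = 0.0396·6·(+0.70711) / (0.0852·(+0.76267)) = +2.5856 rad/s; magnitude 2.5856 rad/s.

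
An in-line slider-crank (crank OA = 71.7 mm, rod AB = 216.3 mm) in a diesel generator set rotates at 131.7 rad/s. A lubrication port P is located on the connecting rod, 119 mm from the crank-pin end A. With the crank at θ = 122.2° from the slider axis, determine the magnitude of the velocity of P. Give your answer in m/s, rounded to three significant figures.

7.53

ω = 131.7 rad/s.  Crank-pin speed |V_A| = rω = 9.4429 m/s, perpendicular to OA.
Rod angle: sinφ = −(r/L) sinθ ⇒ φ = -16.290°; ω_rod = −rω cosθ/√(L²−r²sin²θ) = +24.236 rad/s.
V_P = V_A + ω_rod × AP, with AP = 0.119 m along the rod.
Components: V_Px = −rω sinθ − a·ω_rod·sinφ = -7.1815 m/s;  V_Py = rω cosθ + a·ω_rod·cosφ = -2.2635 m/s.
|V_P| = √(V_Px² + V_Py²) = 7.5298 m/s.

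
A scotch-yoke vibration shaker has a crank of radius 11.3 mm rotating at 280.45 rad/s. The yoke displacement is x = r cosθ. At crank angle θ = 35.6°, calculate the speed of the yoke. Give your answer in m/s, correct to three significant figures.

ω = 280.4 rad/s
x = r cosθ ⇒ ẋ = −rω sinθ.
|v| = rω|sinθ| = 0.0113·280.4·|sin 35.6°| = 1.8448 m/s.

1.84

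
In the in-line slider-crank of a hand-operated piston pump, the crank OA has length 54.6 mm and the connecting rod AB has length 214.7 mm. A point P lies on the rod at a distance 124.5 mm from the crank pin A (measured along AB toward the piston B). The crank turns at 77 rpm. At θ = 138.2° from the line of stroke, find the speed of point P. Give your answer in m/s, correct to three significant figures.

0.295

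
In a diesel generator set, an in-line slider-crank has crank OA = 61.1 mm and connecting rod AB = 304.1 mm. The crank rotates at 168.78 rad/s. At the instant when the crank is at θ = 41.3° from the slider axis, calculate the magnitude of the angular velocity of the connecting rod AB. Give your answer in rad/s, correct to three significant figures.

25.7

ω = 168.8 rad/s
The rod makes angle φ with the slider axis where L sinφ = r sinθ; differentiating, L cosφ·φ̇ = r ω cosθ.
L cosφ = √(L² − r² sin²θ) = 0.30141 m.
|ω_rod| = r ω |cosθ| / √(L² − r² sin²θ) = 0.0611·168.8·0.75126/0.30141 = 25.703 rad/s.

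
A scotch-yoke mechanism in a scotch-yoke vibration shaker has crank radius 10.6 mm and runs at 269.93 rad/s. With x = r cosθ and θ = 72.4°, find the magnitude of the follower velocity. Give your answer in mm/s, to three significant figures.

ω = 269.9 rad/s
x = r cosθ ⇒ ẋ = −rω sinθ.
|v| = rω|sinθ| = 0.0106·269.9·|sin 72.4°| = 2.7273 m/s = 2727.3 mm/s.

2730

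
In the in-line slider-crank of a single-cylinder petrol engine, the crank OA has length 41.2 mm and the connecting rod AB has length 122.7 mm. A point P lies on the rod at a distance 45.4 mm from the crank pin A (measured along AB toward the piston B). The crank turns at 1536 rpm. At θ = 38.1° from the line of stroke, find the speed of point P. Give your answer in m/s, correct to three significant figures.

5.57

ω = 160.8 rad/s.  Crank-pin speed |V_A| = rω = 6.627 m/s, perpendicular to OA.
Rod angle: sinφ = −(r/L) sinθ ⇒ φ = -11.958°; ω_rod = −rω cosθ/√(L²−r²sin²θ) = -43.445 rad/s.
V_P = V_A + ω_rod × AP, with AP = 0.0454 m along the rod.
Components: V_Px = −rω sinθ − a·ω_rod·sinφ = -4.4978 m/s;  V_Py = rω cosθ + a·ω_rod·cosφ = +3.2854 m/s.
|V_P| = √(V_Px² + V_Py²) = 5.5699 m/s.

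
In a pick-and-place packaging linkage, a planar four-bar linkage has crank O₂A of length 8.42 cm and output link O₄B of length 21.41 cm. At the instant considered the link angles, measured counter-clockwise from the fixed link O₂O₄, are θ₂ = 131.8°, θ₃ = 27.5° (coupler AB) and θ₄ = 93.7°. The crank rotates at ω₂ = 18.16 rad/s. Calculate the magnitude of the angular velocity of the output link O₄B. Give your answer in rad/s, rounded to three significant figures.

7.56

ω₂ = 18.16 rad/s
Differentiating the loop-closure r₂e^{iθ₂}+r₃e^{iθ₃}=r₁+r₄e^{iθ₄} gives r₂ω₂e^{iθ₂}+r₃ω₃e^{iθ₃}=r₄ω₄e^{iθ₄}.
Eliminating the other unknown: ω₄ = r₂ω₂ sin(θ₂−θ₃) / [r₄ sin(θ₄−θ₃)].
Numerator sine = +0.96902; denominator sine = +0.91496.
Result = 0.0842·18.16·(+0.96902) / (0.2141·(+0.91496)) = +7.5638 rad/s; magnitude 7.5638 rad/s.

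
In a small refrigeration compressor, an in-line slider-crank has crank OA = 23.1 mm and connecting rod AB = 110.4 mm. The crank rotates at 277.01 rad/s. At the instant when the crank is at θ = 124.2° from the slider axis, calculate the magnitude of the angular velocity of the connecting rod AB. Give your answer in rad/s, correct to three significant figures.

ω = 277 rad/s
The rod makes angle φ with the slider axis where L sinφ = r sinθ; differentiating, L cosφ·φ̇ = r ω cosθ.
L cosφ = √(L² − r² sin²θ) = 0.10873 m.
|ω_rod| = r ω |cosθ| / √(L² − r² sin²θ) = 0.0231·277·0.56208/0.10873 = 33.078 rad/s.

33.1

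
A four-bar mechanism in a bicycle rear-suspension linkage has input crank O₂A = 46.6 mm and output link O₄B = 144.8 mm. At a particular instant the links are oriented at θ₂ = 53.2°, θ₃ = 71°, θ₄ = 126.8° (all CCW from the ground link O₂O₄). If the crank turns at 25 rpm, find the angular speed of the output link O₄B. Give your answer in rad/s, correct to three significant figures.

0.311

ω₂ = 2.618 rad/s (from 25 rpm).
Differentiating the loop-closure r₂e^{iθ₂}+r₃e^{iθ₃}=r₁+r₄e^{iθ₄} gives r₂ω₂e^{iθ₂}+r₃ω₃e^{iθ₃}=r₄ω₄e^{iθ₄}.
Eliminating the other unknown: ω₄ = r₂ω₂ sin(θ₂−θ₃) / [r₄ sin(θ₄−θ₃)].
Numerator sine = -0.30570; denominator sine = +0.82708.
Result = 0.0466·2.618·(-0.30570) / (0.1448·(+0.82708)) = -0.31141 rad/s; magnitude 0.31141 rad/s.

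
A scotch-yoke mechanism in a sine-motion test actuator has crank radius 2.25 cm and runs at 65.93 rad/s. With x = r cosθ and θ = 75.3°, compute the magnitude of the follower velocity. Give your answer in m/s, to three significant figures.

1.43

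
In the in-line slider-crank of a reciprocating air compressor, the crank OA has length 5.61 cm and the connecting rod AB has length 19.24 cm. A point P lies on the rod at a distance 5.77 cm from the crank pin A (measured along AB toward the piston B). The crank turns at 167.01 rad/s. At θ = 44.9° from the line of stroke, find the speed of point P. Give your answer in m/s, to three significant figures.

8.43

ω = 167 rad/s.  Crank-pin speed |V_A| = rω = 9.3693 m/s, perpendicular to OA.
Rod angle: sinφ = −(r/L) sinθ ⇒ φ = -11.877°; ω_rod = −rω cosθ/√(L²−r²sin²θ) = -35.249 rad/s.
V_P = V_A + ω_rod × AP, with AP = 0.0577 m along the rod.
Components: V_Px = −rω sinθ − a·ω_rod·sinφ = -7.0321 m/s;  V_Py = rω cosθ + a·ω_rod·cosφ = +4.6463 m/s.
|V_P| = √(V_Px² + V_Py²) = 8.4284 m/s.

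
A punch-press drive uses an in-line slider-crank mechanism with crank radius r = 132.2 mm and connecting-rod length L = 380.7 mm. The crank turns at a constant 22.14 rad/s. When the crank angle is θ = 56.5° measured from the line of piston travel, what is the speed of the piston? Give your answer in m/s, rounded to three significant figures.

2.93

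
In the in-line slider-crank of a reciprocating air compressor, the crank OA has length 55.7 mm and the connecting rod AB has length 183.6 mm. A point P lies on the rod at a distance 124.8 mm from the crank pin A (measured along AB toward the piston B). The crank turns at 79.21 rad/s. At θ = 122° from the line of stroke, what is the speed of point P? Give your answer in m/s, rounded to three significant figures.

ω = 79.21 rad/s.  Crank-pin speed |V_A| = rω = 4.412 m/s, perpendicular to OA.
Rod angle: sinφ = −(r/L) sinθ ⇒ φ = -14.909°; ω_rod = −rω cosθ/√(L²−r²sin²θ) = +13.178 rad/s.
V_P = V_A + ω_rod × AP, with AP = 0.1248 m along the rod.
Components: V_Px = −rω sinθ − a·ω_rod·sinφ = -3.3185 m/s;  V_Py = rω cosθ + a·ω_rod·cosφ = -0.74877 m/s.
|V_P| = √(V_Px² + V_Py²) = 3.4019 m/s.

3.40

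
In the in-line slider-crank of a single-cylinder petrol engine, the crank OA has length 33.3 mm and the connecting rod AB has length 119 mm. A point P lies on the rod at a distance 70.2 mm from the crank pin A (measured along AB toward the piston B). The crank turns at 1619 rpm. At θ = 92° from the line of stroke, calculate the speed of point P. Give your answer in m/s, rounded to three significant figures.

5.61

ω = 169.5 rad/s.  Crank-pin speed |V_A| = rω = 5.6457 m/s, perpendicular to OA.
Rod angle: sinφ = −(r/L) sinθ ⇒ φ = -16.240°; ω_rod = −rω cosθ/√(L²−r²sin²θ) = +1.7246 rad/s.
V_P = V_A + ω_rod × AP, with AP = 0.0702 m along the rod.
Components: V_Px = −rω sinθ − a·ω_rod·sinφ = -5.6084 m/s;  V_Py = rω cosθ + a·ω_rod·cosφ = -0.0808 m/s.
|V_P| = √(V_Px² + V_Py²) = 5.609 m/s.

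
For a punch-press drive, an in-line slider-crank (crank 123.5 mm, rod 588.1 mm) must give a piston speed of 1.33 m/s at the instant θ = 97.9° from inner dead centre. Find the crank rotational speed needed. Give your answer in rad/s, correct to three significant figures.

For an in-line slider-crank, |v_piston| = rω|sinθ|·[1 + r cosθ/√(L² − r² sin²θ)].
With r = 0.1235 m, L = 0.5881 m, θ = 97.9°: the bracketed kinematic factor |dx/dθ| = 0.11872 m.
ω = v/|dx/dθ| = 1.33/0.11872 = 11.203 rad/s.

11.2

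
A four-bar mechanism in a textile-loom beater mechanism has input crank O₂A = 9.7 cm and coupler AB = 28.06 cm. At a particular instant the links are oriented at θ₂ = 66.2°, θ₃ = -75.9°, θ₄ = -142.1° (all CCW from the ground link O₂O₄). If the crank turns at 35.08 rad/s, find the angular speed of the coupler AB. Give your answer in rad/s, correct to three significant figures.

ω₂ = 35.08 rad/s
Differentiating the loop-closure r₂e^{iθ₂}+r₃e^{iθ₃}=r₁+r₄e^{iθ₄} gives r₂ω₂e^{iθ₂}+r₃ω₃e^{iθ₃}=r₄ω₄e^{iθ₄}.
Eliminating the other unknown: ω₃ = r₂ω₂ sin(θ₄−θ₂) / [r₃ sin(θ₃−θ₄)].
Numerator sine = +0.47409; denominator sine = +0.91496.
Result = 0.097·35.08·(+0.47409) / (0.2806·(+0.91496)) = +6.2835 rad/s; magnitude 6.2835 rad/s.

6.28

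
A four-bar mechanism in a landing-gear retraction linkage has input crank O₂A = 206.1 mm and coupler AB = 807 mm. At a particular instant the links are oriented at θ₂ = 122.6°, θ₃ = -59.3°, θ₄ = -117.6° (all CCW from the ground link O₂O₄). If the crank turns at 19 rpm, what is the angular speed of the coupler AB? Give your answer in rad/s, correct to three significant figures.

ω₂ = 1.99 rad/s (from 19 rpm).
Differentiating the loop-closure r₂e^{iθ₂}+r₃e^{iθ₃}=r₁+r₄e^{iθ₄} gives r₂ω₂e^{iθ₂}+r₃ω₃e^{iθ₃}=r₄ω₄e^{iθ₄}.
Eliminating the other unknown: ω₃ = r₂ω₂ sin(θ₄−θ₂) / [r₃ sin(θ₃−θ₄)].
Numerator sine = +0.86777; denominator sine = +0.85081.
Result = 0.2061·1.99·(+0.86777) / (0.807·(+0.85081)) = +0.51827 rad/s; magnitude 0.51827 rad/s.

0.518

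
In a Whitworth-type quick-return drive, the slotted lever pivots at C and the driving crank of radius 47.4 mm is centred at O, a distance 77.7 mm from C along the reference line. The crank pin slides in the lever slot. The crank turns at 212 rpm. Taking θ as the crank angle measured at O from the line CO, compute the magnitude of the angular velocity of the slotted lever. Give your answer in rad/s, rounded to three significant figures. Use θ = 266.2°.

5.70

ω = 22.2 rad/s (from 212 rpm).
Crank pin A relative to C: A = (d + r cosθ, r sinθ); lever angle φ = atan2(r sinθ, d + r cosθ).
Differentiating tanφ: φ̇ = rω(d cosθ + r)/(d² + r² + 2dr cosθ).
d² + r² + 2dr cosθ = |CA|² = 0.00779588 m²;  d cosθ + r = +0.042251 m.
|ω_lever| = |0.0474·22.2·+0.042251| / 0.00779588 = 5.7031 rad/s.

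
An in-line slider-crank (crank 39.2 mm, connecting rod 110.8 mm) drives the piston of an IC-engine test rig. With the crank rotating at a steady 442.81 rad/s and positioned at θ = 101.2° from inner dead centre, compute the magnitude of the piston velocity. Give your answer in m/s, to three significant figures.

15.8

ω = 442.8 rad/s
For an in-line slider-crank, x = r cosθ + √(L² − r² sin²θ), so v = −rω sinθ·[1 + r cosθ/√(L² − r² sin²θ)].
With r = 0.0392 m, L = 0.1108 m, θ = 101.2°: √(L² − r² sin²θ) = 0.10391 m.
v = −0.0392·442.8·0.98096·[1 + 0.0392·-0.19423/0.10391] = -15.78 m/s.
|v| = 15.78 m/s.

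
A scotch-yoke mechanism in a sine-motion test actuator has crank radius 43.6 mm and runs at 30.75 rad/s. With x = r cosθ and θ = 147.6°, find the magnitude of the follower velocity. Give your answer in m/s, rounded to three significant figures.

ω = 30.75 rad/s
x = r cosθ ⇒ ẋ = −rω sinθ.
|v| = rω|sinθ| = 0.0436·30.75·|sin 147.6°| = 0.71838 m/s.

0.718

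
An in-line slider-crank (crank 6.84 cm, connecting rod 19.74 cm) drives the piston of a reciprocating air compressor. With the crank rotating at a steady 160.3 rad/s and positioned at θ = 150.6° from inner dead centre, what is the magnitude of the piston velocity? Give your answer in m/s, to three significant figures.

ω = 160.3 rad/s
For an in-line slider-crank, x = r cosθ + √(L² − r² sin²θ), so v = −rω sinθ·[1 + r cosθ/√(L² − r² sin²θ)].
With r = 0.0684 m, L = 0.1974 m, θ = 150.6°: √(L² − r² sin²θ) = 0.19452 m.
v = −0.0684·160.3·0.49090·[1 + 0.0684·-0.87121/0.19452] = -3.7336 m/s.
|v| = 3.7336 m/s.

3.73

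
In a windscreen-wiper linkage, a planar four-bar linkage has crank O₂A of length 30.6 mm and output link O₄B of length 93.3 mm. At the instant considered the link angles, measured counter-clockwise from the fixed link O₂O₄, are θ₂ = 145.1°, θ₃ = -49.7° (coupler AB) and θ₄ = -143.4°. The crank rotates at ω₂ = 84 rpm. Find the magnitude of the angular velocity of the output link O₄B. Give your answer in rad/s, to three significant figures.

ω₂ = 8.796 rad/s (from 84 rpm).
Differentiating the loop-closure r₂e^{iθ₂}+r₃e^{iθ₃}=r₁+r₄e^{iθ₄} gives r₂ω₂e^{iθ₂}+r₃ω₃e^{iθ₃}=r₄ω₄e^{iθ₄}.
Eliminating the other unknown: ω₄ = r₂ω₂ sin(θ₂−θ₃) / [r₄ sin(θ₄−θ₃)].
Numerator sine = -0.25545; denominator sine = -0.99792.
Result = 0.0306·8.796·(-0.25545) / (0.0933·(-0.99792)) = +0.7385 rad/s; magnitude 0.7385 rad/s.

0.739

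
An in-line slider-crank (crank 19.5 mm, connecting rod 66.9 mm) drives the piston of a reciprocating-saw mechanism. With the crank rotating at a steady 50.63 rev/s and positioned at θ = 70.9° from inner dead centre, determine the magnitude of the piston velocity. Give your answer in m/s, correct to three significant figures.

6.44

ω = 2π·50.6 = 318.1 rad/s
For an in-line slider-crank, x = r cosθ + √(L² − r² sin²θ), so v = −rω sinθ·[1 + r cosθ/√(L² − r² sin²θ)].
With r = 0.0195 m, L = 0.0669 m, θ = 70.9°: √(L² − r² sin²θ) = 0.064312 m.
v = −0.0195·318.1·0.94495·[1 + 0.0195·0.32722/0.064312] = -6.4434 m/s.
|v| = 6.4434 m/s.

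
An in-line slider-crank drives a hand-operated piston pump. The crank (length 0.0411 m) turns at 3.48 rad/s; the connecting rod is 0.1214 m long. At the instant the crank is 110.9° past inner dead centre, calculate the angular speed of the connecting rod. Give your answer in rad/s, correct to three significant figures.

ω = 3.48 rad/s
The rod makes angle φ with the slider axis where L sinφ = r sinθ; differentiating, L cosφ·φ̇ = r ω cosθ.
L cosφ = √(L² − r² sin²θ) = 0.11517 m.
|ω_rod| = r ω |cosθ| / √(L² − r² sin²θ) = 0.0411·3.48·0.35674/0.11517 = 0.44303 rad/s.

0.443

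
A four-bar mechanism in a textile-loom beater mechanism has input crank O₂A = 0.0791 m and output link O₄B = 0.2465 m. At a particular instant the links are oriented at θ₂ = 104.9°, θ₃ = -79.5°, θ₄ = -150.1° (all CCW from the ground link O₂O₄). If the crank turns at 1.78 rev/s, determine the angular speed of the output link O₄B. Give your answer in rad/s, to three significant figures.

ω₂ = 11.18 rad/s (from 1.78 rev/s).
Differentiating the loop-closure r₂e^{iθ₂}+r₃e^{iθ₃}=r₁+r₄e^{iθ₄} gives r₂ω₂e^{iθ₂}+r₃ω₃e^{iθ₃}=r₄ω₄e^{iθ₄}.
Eliminating the other unknown: ω₄ = r₂ω₂ sin(θ₂−θ₃) / [r₄ sin(θ₄−θ₃)].
Numerator sine = -0.07672; denominator sine = -0.94322.
Result = 0.0791·11.18·(-0.07672) / (0.2465·(-0.94322)) = +0.29191 rad/s; magnitude 0.29191 rad/s.

0.292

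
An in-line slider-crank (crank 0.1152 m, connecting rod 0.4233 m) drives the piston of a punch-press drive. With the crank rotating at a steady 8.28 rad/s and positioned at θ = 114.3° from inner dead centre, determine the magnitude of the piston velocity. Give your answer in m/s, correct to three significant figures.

ω = 8.28 rad/s
For an in-line slider-crank, x = r cosθ + √(L² − r² sin²θ), so v = −rω sinθ·[1 + r cosθ/√(L² − r² sin²θ)].
With r = 0.1152 m, L = 0.4233 m, θ = 114.3°: √(L² − r² sin²θ) = 0.41007 m.
v = −0.1152·8.28·0.91140·[1 + 0.1152·-0.41151/0.41007] = -0.76885 m/s.
|v| = 0.76885 m/s.

0.769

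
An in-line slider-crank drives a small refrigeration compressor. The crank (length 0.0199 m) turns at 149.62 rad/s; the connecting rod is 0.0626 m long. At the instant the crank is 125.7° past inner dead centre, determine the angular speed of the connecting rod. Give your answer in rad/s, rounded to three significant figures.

ω = 149.6 rad/s
The rod makes angle φ with the slider axis where L sinφ = r sinθ; differentiating, L cosφ·φ̇ = r ω cosθ.
L cosφ = √(L² − r² sin²θ) = 0.060478 m.
|ω_rod| = r ω |cosθ| / √(L² − r² sin²θ) = 0.0199·149.6·0.58354/0.060478 = 28.729 rad/s.

28.7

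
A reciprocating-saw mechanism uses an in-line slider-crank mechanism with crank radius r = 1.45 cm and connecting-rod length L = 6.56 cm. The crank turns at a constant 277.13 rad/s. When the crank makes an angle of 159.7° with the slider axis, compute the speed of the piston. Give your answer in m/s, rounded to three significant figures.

1.10

ω = 277.1 rad/s
For an in-line slider-crank, x = r cosθ + √(L² − r² sin²θ), so v = −rω sinθ·[1 + r cosθ/√(L² − r² sin²θ)].
With r = 0.0145 m, L = 0.0656 m, θ = 159.7°: √(L² − r² sin²θ) = 0.065407 m.
v = −0.0145·277.1·0.34694·[1 + 0.0145·-0.93789/0.065407] = -1.1043 m/s.
|v| = 1.1043 m/s.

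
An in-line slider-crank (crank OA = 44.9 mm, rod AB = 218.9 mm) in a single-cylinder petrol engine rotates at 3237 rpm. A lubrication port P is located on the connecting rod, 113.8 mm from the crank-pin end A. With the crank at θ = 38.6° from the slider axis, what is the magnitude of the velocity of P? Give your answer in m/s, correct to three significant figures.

11.8

ω = 339 rad/s.  Crank-pin speed |V_A| = rω = 15.22 m/s, perpendicular to OA.
Rod angle: sinφ = −(r/L) sinθ ⇒ φ = -7.352°; ω_rod = −rω cosθ/√(L²−r²sin²θ) = -54.79 rad/s.
V_P = V_A + ω_rod × AP, with AP = 0.1138 m along the rod.
Components: V_Px = −rω sinθ − a·ω_rod·sinφ = -10.293 m/s;  V_Py = rω cosθ + a·ω_rod·cosφ = +5.711 m/s.
|V_P| = √(V_Px² + V_Py²) = 11.772 m/s.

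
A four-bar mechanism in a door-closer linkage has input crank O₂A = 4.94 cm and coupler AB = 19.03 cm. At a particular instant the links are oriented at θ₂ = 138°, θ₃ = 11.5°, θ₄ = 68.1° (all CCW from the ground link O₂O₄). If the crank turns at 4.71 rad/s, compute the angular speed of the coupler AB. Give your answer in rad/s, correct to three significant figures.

ω₂ = 4.71 rad/s
Differentiating the loop-closure r₂e^{iθ₂}+r₃e^{iθ₃}=r₁+r₄e^{iθ₄} gives r₂ω₂e^{iθ₂}+r₃ω₃e^{iθ₃}=r₄ω₄e^{iθ₄}.
Eliminating the other unknown: ω₃ = r₂ω₂ sin(θ₄−θ₂) / [r₃ sin(θ₃−θ₄)].
Numerator sine = -0.93909; denominator sine = -0.83485.
Result = 0.0494·4.71·(-0.93909) / (0.1903·(-0.83485)) = +1.3753 rad/s; magnitude 1.3753 rad/s.

1.38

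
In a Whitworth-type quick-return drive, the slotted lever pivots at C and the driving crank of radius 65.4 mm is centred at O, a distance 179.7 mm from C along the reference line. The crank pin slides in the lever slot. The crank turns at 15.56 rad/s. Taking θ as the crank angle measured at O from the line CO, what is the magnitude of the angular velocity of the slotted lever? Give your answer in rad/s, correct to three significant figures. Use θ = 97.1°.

1.31

ω = 15.56 rad/s
Crank pin A relative to C: A = (d + r cosθ, r sinθ); lever angle φ = atan2(r sinθ, d + r cosθ).
Differentiating tanφ: φ̇ = rω(d cosθ + r)/(d² + r² + 2dr cosθ).
d² + r² + 2dr cosθ = |CA|² = 0.033664 m²;  d cosθ + r = +0.043189 m.
|ω_lever| = |0.0654·15.56·+0.043189| / 0.033664 = 1.3055 rad/s.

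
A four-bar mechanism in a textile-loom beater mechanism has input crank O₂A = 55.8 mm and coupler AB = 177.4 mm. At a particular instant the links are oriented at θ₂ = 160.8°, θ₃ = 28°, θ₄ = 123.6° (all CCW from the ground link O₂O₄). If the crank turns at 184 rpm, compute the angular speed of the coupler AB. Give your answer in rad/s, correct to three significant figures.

3.68

ω₂ = 19.27 rad/s (from 184 rpm).
Differentiating the loop-closure r₂e^{iθ₂}+r₃e^{iθ₃}=r₁+r₄e^{iθ₄} gives r₂ω₂e^{iθ₂}+r₃ω₃e^{iθ₃}=r₄ω₄e^{iθ₄}.
Eliminating the other unknown: ω₃ = r₂ω₂ sin(θ₄−θ₂) / [r₃ sin(θ₃−θ₄)].
Numerator sine = -0.60460; denominator sine = -0.99523.
Result = 0.0558·19.27·(-0.60460) / (0.1774·(-0.99523)) = +3.6819 rad/s; magnitude 3.6819 rad/s.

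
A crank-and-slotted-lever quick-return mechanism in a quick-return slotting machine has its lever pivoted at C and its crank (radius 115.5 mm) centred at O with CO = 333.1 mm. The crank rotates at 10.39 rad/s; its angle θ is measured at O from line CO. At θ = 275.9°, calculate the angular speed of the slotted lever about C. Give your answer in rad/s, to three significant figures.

1.36

ω = 10.39 rad/s
Crank pin A relative to C: A = (d + r cosθ, r sinθ); lever angle φ = atan2(r sinθ, d + r cosθ).
Differentiating tanφ: φ̇ = rω(d cosθ + r)/(d² + r² + 2dr cosθ).
d² + r² + 2dr cosθ = |CA|² = 0.132205 m²;  d cosθ + r = +0.14974 m.
|ω_lever| = |0.1155·10.39·+0.14974| / 0.132205 = 1.3592 rad/s.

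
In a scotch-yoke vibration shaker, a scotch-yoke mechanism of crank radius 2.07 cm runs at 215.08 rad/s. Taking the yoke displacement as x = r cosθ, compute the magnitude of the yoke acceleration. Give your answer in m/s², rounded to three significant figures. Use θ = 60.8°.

467

ω = 215.1 rad/s
x = r cosθ ⇒ ẍ = −rω² cosθ (ω constant).
|a| = rω²|cosθ| = 0.0207·(215.1)²·|cos 60.8°| = 467.16 m/s².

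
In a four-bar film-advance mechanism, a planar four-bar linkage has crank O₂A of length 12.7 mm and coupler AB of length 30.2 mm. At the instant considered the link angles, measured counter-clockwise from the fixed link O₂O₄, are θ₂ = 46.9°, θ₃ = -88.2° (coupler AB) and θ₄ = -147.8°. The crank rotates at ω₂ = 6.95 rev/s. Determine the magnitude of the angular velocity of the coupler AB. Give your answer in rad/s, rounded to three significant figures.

5.40

ω₂ = 43.67 rad/s (from 6.95 rev/s).
Differentiating the loop-closure r₂e^{iθ₂}+r₃e^{iθ₃}=r₁+r₄e^{iθ₄} gives r₂ω₂e^{iθ₂}+r₃ω₃e^{iθ₃}=r₄ω₄e^{iθ₄}.
Eliminating the other unknown: ω₃ = r₂ω₂ sin(θ₄−θ₂) / [r₃ sin(θ₃−θ₄)].
Numerator sine = +0.25376; denominator sine = +0.86251.
Result = 0.0127·43.67·(+0.25376) / (0.0302·(+0.86251)) = +5.4028 rad/s; magnitude 5.4028 rad/s.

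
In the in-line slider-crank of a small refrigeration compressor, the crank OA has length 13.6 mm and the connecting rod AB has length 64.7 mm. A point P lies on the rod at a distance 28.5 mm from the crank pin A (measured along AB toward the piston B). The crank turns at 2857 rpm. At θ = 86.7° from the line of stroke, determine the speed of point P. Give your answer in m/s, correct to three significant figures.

4.09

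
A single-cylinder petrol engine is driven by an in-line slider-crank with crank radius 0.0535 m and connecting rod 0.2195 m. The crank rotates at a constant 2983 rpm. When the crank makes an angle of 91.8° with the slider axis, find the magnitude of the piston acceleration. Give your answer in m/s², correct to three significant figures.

ω = 2π·2983/60 = 312.4 rad/s
x(θ) = r cosθ + √(L² − r² sin²θ); with ω constant, a = ω²·d²x/dθ².
d²x/dθ² = −r cosθ − r²(cos2θ)/√u − r⁴ sin²2θ/(4u^{3/2}),  u = L² − r² sin²θ = 0.0453208 m².
Substituting r = 0.0535 m, L = 0.2195 m, θ = 91.8°: d²x/dθ² = +0.015098 m.
a = ω²·d²x/dθ² = (312.4)²·(+0.015098) = +1473.3 m/s²;  |a| = 1473.3 m/s².

1470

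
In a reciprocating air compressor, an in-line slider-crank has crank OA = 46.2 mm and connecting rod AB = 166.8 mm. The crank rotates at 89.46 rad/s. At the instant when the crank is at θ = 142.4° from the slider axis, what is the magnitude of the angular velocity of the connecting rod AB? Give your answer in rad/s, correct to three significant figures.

19.9

ω = 89.46 rad/s
The rod makes angle φ with the slider axis where L sinφ = r sinθ; differentiating, L cosφ·φ̇ = r ω cosθ.
L cosφ = √(L² − r² sin²θ) = 0.1644 m.
|ω_rod| = r ω |cosθ| / √(L² − r² sin²θ) = 0.0462·89.46·0.79229/0.1644 = 19.918 rad/s.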